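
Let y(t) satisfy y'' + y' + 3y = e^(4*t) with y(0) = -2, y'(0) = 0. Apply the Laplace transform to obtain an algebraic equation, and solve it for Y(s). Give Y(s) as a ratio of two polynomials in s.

Y(s) = (-2*s^2 + 6*s + 9)/(s^3 - 3*s^2 - s - 12)

Transform both sides with L{·}.
The derivative rules (L{y''} = s^2 Y - s·y(0) - y'(0) and L{y'} = sY - y(0), with y(0) = -2, y'(0) = 0) turn the left side into (s^2 + s + 3)Y - (-2*s - 2).
The right side is L{e^(4*t)} = 1/(s - 4).
So (s^2 + s + 3)Y = 1/(s - 4) + (-2*s - 2).
Isolate Y and clear denominators.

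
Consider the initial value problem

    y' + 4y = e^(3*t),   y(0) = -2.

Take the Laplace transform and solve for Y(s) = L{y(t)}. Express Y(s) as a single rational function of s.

Take the Laplace transform of both sides.
The derivative rules (L{y'} = sY - y(0) = sY - (-2)) turn the left side into (s + 4)Y - (-2).
The right side is L{e^(3*t)} = 1/(s - 3).
So (s + 4)Y = 1/(s - 3) + (-2).
Divide through and combine into a single rational function.

Y(s) = (-2*s + 7)/(s^2 + s - 12)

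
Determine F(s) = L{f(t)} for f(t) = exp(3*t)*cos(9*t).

F(s) = (s - 3)/((s - 3)^2 + 81)

L{cos(9t)} = s/(s^2 + 81).
By the first shifting theorem, multiplying by e^(3t) replaces s with s - 3.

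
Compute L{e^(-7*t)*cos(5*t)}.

L{cos(5t)} = s/(s^2 + 25).
By the first shifting theorem, multiplying by e^(-7t) replaces s with s + 7.

(s + 7)/((s + 7)^2 + 25)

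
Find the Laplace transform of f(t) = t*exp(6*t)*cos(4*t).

L{cos(4t)} = s/(s^2 + 16).
Multiplying by e^(6t) shifts s → s - 6, so L{exp(6*t)*cos(4*t)} = (s - 6)/((s - 6)^2 + 16).
Then apply L{t·g(t)} = -d/ds[H(s)] with H(s) = (s - 6)/((s - 6)^2 + 16):
differentiating 1 time and applying the sign gives (s - 10)*(s - 2)/(s^2 - 12*s + 52)^2.

(s - 10)*(s - 2)/(s^2 - 12*s + 52)^2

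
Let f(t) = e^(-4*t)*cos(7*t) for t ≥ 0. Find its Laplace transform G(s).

G(s) = (s + 4)/((s + 4)^2 + 49)

L{cos(7t)} = s/(s^2 + 49).
By the first shifting theorem, multiplying by e^(-4t) replaces s with s + 4.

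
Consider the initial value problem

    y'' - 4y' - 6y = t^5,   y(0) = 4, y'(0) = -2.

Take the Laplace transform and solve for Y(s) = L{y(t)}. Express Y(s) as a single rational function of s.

Transform both sides with L{·}.
With L{y''} = s^2 Y - s·y(0) - y'(0) and L{y'} = sY - y(0), with y(0) = 4, y'(0) = -2: the LHS transforms to (s^2 - 4*s - 6)Y - (4*s - 18).
The right side is L{t^5} = 120/s^6.
So (s^2 - 4*s - 6)Y = 120/s^6 + (4*s - 18).
Isolate Y and clear denominators.

Y(s) = (4*s^7 - 18*s^6 + 120)/(s^8 - 4*s^7 - 6*s^6)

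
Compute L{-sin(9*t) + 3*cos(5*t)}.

3*s/(s^2 + 25) - 9/(s^2 + 81)

The transform is linear, so treat each term independently.
(3)·[L{cos(5t)} = s/(s^2 + 25)]; (-1)·[L{sin(9t)} = 9/(s^2 + 81)].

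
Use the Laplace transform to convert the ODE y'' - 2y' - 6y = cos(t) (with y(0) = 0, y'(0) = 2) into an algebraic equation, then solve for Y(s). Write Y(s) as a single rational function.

Y(s) = (2*s^2 + s + 2)/(s^4 - 2*s^3 - 5*s^2 - 2*s - 6)

Take the Laplace transform of both sides.
Using L{y''} = s^2 Y - s·y(0) - y'(0) and L{y'} = sY - y(0), with y(0) = 0, y'(0) = 2, the left side becomes (s^2 - 2*s - 6)Y - (2).
The right side is L{cos(t)} = s/(s^2 + 1).
So (s^2 - 2*s - 6)Y = s/(s^2 + 1) + (2).
Divide through and combine into a single rational function.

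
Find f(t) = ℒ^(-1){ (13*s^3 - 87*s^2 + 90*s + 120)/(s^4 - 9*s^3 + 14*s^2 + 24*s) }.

Factor the denominator: s^4 - 9*s^3 + 14*s^2 + 24*s = s*(s - 6)*(s - 4)*(s + 1).
Partial fraction decomposition gives [2/(s + 1)] + [5/s] + [4/(s - 6)] + [2/(s - 4)].
Invert each term: 2/(s + 1) ↔ 2e^(-t); 5/(s - 0) ↔ 5e^(0t); 4/(s - 6) ↔ 4e^(6t); 2/(s - 4) ↔ 2e^(4t).

f(t) = 4*exp(6*t) + 2*exp(4*t) + 5 + 2*exp(-t)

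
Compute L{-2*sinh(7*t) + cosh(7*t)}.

s/(s^2 - 49) - 14/(s^2 - 49)

Apply the Laplace transform termwise.
(-2)·[L{sinh(7t)} = 7/(s^2 - 49)]; L{cosh(7t)} = s/(s^2 - 49).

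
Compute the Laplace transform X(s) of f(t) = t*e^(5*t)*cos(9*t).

X(s) = (s - 14)*(s + 4)/(s^2 - 10*s + 106)^2

L{cos(9t)} = s/(s^2 + 81).
Multiplying by e^(5t) shifts s → s - 5, so L{e^(5*t)*cos(9*t)} = (s - 5)/((s - 5)^2 + 81).
Then apply L{t·g(t)} = -d/ds[G(s)] with G(s) = (s - 5)/((s - 5)^2 + 81):
differentiating 1 time and applying the sign gives (s - 14)*(s + 4)/(s^2 - 10*s + 106)^2.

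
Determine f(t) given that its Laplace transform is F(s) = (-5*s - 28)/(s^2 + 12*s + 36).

f(t) = 2*t*exp(-6*t) - 5*exp(-6*t)

Factor the denominator: s^2 + 12*s + 36 = (s + 6)^2.
Partial fraction decomposition gives [-5/(s + 6)] + [2/(s + 6)^2].
Invert each term: -5/(s + 6) ↔ -5e^(-6t); 2/(s + 6)^2 ↔ 2t·e^(-6t).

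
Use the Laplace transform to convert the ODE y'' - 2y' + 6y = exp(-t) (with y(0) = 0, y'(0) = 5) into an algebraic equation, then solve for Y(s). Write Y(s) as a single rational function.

Take the Laplace transform of both sides.
The derivative rules (L{y''} = s^2 Y - s·y(0) - y'(0) and L{y'} = sY - y(0), with y(0) = 0, y'(0) = 5) turn the left side into (s^2 - 2*s + 6)Y - (5).
The right side is L{exp(-t)} = 1/(s + 1).
So (s^2 - 2*s + 6)Y = 1/(s + 1) + (5).
Isolate Y and clear denominators.

Y(s) = (5*s + 6)/(s^3 - s^2 + 4*s + 6)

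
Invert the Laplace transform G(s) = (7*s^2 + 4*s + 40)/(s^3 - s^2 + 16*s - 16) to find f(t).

Factor the denominator: s^3 - s^2 + 16*s - 16 = (s - 1)*(s^2 + 16).
Partial fraction decomposition gives [3/(s - 1)] + [4*s/(s^2 + 16)] + [8/(s^2 + 16)].
Invert each term: 3/(s - 1) ↔ 3e^(t); 4·s/(s^2 + 16) ↔ 4cos(4t); 2·4/(s^2 + 16) ↔ 2sin(4t).

f(t) = 3*exp(t) + 2*sin(4*t) + 4*cos(4*t)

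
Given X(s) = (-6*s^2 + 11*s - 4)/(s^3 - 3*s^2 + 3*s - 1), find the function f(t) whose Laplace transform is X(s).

f(t) = t^2*exp(t)/2 - t*exp(t) - 6*exp(t)

Factor the denominator: s^3 - 3*s^2 + 3*s - 1 = (s - 1)^3.
Partial fraction decomposition gives [-6/(s - 1)] + [-1/(s - 1)^2] + [(s - 1)^(-3)].
Invert each term: -6/(s - 1) ↔ -6e^(t); -1/(s - 1)^2 ↔ -t·e^(t); 1/(s - 1)^3 ↔ (1/2)t^2·e^(t).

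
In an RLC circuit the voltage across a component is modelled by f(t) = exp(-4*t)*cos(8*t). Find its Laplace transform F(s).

F(s) = (s + 4)/((s + 4)^2 + 64)

L{cos(8t)} = s/(s^2 + 64).
By the first shifting theorem, multiplying by e^(-4t) replaces s with s + 4.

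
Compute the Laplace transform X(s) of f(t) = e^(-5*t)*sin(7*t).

X(s) = 7/((s + 5)^2 + 49)

L{sin(7t)} = 7/(s^2 + 49).
By the first shifting theorem, multiplying by e^(-5t) replaces s with s + 5.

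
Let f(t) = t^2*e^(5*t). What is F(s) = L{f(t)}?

F(s) = 2/(s - 5)^3

L{e^(5t)} = 1/(s - 5).
Then apply L{t^2·g(t)} = (-1)^2 d^2/ds^2[G(s)] with G(s) = 1/(s - 5):
differentiating 2 times and applying the sign gives 2/(s - 5)^3.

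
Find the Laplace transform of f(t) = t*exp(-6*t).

(s + 6)^(-2)

L{e^(-6t)} = 1/(s + 6).
Then apply L{t·g(t)} = -d/ds[H(s)] with H(s) = 1/(s + 6):
differentiating 1 time and applying the sign gives (s + 6)^(-2).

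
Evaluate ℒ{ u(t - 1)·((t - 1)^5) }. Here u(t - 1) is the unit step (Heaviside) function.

120*exp(-s)/s^6

By the second shifting theorem, L{u(t - c)·g(t - c)} = e^(-cs)·H(s) with c = 1 and H(s) = L{g(t)}.
L{t^5} = 5!/s^6 = 120/s^6.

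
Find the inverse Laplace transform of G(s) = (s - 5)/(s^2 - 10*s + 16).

Rewrite the denominator: s^2 - 10*s + 16 = (s - 5)^2 - 9.
The form in (s - 5) signals a first-shifting-theorem factor e^(5t).
Since L{cosh(3t)} = s/(s^2 - 9), the inverse is e^(5*t)*cosh(3*t).

exp(5*t)*cosh(3*t)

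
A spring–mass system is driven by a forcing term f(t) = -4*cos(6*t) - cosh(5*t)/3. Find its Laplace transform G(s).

The transform is linear, so treat each term independently.
(-1/3)·[L{cosh(5t)} = s/(s^2 - 25)]; (-4)·[L{cos(6t)} = s/(s^2 + 36)].

G(s) = -4*s/(s^2 + 36) - s/(3*(s^2 - 25))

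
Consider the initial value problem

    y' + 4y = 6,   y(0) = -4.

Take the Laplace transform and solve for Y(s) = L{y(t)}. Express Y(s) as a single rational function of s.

Y(s) = (-4*s + 6)/(s^2 + 4*s)

Laplace-transform each side.
With L{y'} = sY - y(0) = sY - (-4): the LHS transforms to (s + 4)Y - (-4).
The right side is L{6} = 6/s.
So (s + 4)Y = 6/s + (-4).
Solve for Y(s) and write it as one ratio of polynomials.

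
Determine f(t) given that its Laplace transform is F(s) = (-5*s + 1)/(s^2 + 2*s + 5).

Complete the square in the denominator: s^2 + 2*s + 5 = (s + 1)^2 + 2^2.
Split the numerator to match: -5*s + 1 = -5·(s + 1) + 3·2.
Invert each term: -5·(s + 1)/((s + 1)^2 + 4) ↔ -5e^(-t)cos(2t); 3·2/((s + 1)^2 + 4) ↔ 3e^(-t)sin(2t).

f(t) = 3*exp(-t)*sin(2*t) - 5*exp(-t)*cos(2*t)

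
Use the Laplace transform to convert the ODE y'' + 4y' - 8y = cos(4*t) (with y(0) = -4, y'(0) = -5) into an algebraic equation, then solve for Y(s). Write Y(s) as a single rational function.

Apply the Laplace transform to the equation.
With L{y''} = s^2 Y - s·y(0) - y'(0) and L{y'} = sY - y(0), with y(0) = -4, y'(0) = -5: the LHS transforms to (s^2 + 4*s - 8)Y - (-4*s - 21).
The right side is L{cos(4*t)} = s/(s^2 + 16).
So (s^2 + 4*s - 8)Y = s/(s^2 + 16) + (-4*s - 21).
Isolate Y and clear denominators.

Y(s) = (-4*s^3 - 21*s^2 - 63*s - 336)/(s^4 + 4*s^3 + 8*s^2 + 64*s - 128)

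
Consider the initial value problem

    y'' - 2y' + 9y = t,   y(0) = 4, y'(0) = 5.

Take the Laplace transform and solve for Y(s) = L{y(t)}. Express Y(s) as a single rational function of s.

Transform both sides with L{·}.
With L{y''} = s^2 Y - s·y(0) - y'(0) and L{y'} = sY - y(0), with y(0) = 4, y'(0) = 5: the LHS transforms to (s^2 - 2*s + 9)Y - (4*s - 3).
The right side is L{t} = s^(-2).
So (s^2 - 2*s + 9)Y = s^(-2) + (4*s - 3).
Solve for Y(s) and write it as one ratio of polynomials.

Y(s) = (4*s^3 - 3*s^2 + 1)/(s^4 - 2*s^3 + 9*s^2)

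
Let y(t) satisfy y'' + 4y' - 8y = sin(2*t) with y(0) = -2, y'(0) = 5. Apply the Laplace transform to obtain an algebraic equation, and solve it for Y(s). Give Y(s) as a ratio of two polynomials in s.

Apply the Laplace transform to the equation.
With L{y''} = s^2 Y - s·y(0) - y'(0) and L{y'} = sY - y(0), with y(0) = -2, y'(0) = 5: the LHS transforms to (s^2 + 4*s - 8)Y - (-2*s - 3).
The right side is L{sin(2*t)} = 2/(s^2 + 4).
So (s^2 + 4*s - 8)Y = 2/(s^2 + 4) + (-2*s - 3).
Divide through and combine into a single rational function.

Y(s) = (-2*s^3 - 3*s^2 - 8*s - 10)/(s^4 + 4*s^3 - 4*s^2 + 16*s - 32)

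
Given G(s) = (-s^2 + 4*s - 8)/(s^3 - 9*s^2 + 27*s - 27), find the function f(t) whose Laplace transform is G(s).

f(t) = -5*t^2*exp(3*t)/2 - 2*t*exp(3*t) - exp(3*t)

Factor the denominator: s^3 - 9*s^2 + 27*s - 27 = (s - 3)^3.
Partial fraction decomposition gives [-1/(s - 3)] + [-2/(s - 3)^2] + [-5/(s - 3)^3].
Invert each term: -1/(s - 3) ↔ -e^(3t); -2/(s - 3)^2 ↔ -2t·e^(3t); -5/(s - 3)^3 ↔ (-5/2)t^2·e^(3t).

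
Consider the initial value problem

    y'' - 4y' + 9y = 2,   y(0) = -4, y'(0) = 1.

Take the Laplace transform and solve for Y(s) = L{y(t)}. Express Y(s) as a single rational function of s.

Transform both sides with L{·}.
The derivative rules (L{y''} = s^2 Y - s·y(0) - y'(0) and L{y'} = sY - y(0), with y(0) = -4, y'(0) = 1) turn the left side into (s^2 - 4*s + 9)Y - (-4*s + 17).
The right side is L{2} = 2/s.
So (s^2 - 4*s + 9)Y = 2/s + (-4*s + 17).
Isolate Y and clear denominators.

Y(s) = (-4*s^2 + 17*s + 2)/(s^3 - 4*s^2 + 9*s)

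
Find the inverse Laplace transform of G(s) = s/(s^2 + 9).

cos(3*t)

Since L{cos(3t)} = s/(s^2 + 9), the inverse is cos(3*t).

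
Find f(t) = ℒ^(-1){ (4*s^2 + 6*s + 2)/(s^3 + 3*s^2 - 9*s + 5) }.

Factor the denominator: s^3 + 3*s^2 - 9*s + 5 = (s - 1)^2*(s + 5).
Partial fraction decomposition gives [2/(s - 1)] + [2/(s - 1)^2] + [2/(s + 5)].
Invert each term: 2/(s - 1) ↔ 2e^(t); 2/(s - 1)^2 ↔ 2t·e^(t); 2/(s + 5) ↔ 2e^(-5t).

f(t) = 2*t*exp(t) + 2*exp(t) + 2*exp(-5*t)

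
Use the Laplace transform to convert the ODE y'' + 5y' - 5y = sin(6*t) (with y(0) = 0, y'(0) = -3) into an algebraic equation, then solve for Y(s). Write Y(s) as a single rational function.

Y(s) = (-3*s^2 - 102)/(s^4 + 5*s^3 + 31*s^2 + 180*s - 180)

Apply the Laplace transform to the equation.
With L{y''} = s^2 Y - s·y(0) - y'(0) and L{y'} = sY - y(0), with y(0) = 0, y'(0) = -3: the LHS transforms to (s^2 + 5*s - 5)Y - (-3).
The right side is L{sin(6*t)} = 6/(s^2 + 36).
So (s^2 + 5*s - 5)Y = 6/(s^2 + 36) + (-3).
Isolate Y and clear denominators.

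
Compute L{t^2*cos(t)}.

L{cos(t)} = s/(s^2 + 1).
Then apply L{t^2·g(t)} = (-1)^2 d^2/ds^2[H(s)] with H(s) = s/(s^2 + 1):
differentiating 2 times and applying the sign gives 2*s*(s^2 - 3)/(s^2 + 1)^3.

2*s*(s^2 - 3)/(s^2 + 1)^3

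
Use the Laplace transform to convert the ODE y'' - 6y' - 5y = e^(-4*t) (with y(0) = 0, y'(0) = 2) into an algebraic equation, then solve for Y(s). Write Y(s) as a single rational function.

Transform both sides with L{·}.
Using L{y''} = s^2 Y - s·y(0) - y'(0) and L{y'} = sY - y(0), with y(0) = 0, y'(0) = 2, the left side becomes (s^2 - 6*s - 5)Y - (2).
The right side is L{e^(-4*t)} = 1/(s + 4).
So (s^2 - 6*s - 5)Y = 1/(s + 4) + (2).
Solve for Y(s) and write it as one ratio of polynomials.

Y(s) = (2*s + 9)/(s^3 - 2*s^2 - 29*s - 20)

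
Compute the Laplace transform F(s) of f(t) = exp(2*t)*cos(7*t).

L{cos(7t)} = s/(s^2 + 49).
By the first shifting theorem, multiplying by e^(2t) replaces s with s - 2.

F(s) = (s - 2)/((s - 2)^2 + 49)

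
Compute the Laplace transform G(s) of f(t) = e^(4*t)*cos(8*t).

G(s) = (s - 4)/((s - 4)^2 + 64)

L{cos(8t)} = s/(s^2 + 64).
By the first shifting theorem, multiplying by e^(4t) replaces s with s - 4.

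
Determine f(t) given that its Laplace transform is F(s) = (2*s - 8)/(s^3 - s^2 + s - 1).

f(t) = -3*exp(t) + 5*sin(t) + 3*cos(t)

Factor the denominator: s^3 - s^2 + s - 1 = (s - 1)*(s^2 + 1).
Partial fraction decomposition gives [-3/(s - 1)] + [3*s/(s^2 + 1)] + [5/(s^2 + 1)].
Invert each term: -3/(s - 1) ↔ -3e^(t); 3·s/(s^2 + 1) ↔ 3cos(t); 5·1/(s^2 + 1) ↔ 5sin(t).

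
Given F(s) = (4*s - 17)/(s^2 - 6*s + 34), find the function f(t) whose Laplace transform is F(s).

f(t) = -exp(3*t)*sin(5*t) + 4*exp(3*t)*cos(5*t)

Complete the square in the denominator: s^2 - 6*s + 34 = (s - 3)^2 + 5^2.
Split the numerator to match: 4*s - 17 = 4·(s - 3) - 1·5.
Invert each term: 4·(s - 3)/((s - 3)^2 + 25) ↔ 4e^(3t)cos(5t); -1·5/((s - 3)^2 + 25) ↔ -e^(3t)sin(5t).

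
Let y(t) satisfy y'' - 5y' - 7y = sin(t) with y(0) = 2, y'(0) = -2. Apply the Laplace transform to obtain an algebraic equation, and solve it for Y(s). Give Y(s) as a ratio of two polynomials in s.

Transform both sides with L{·}.
Using L{y''} = s^2 Y - s·y(0) - y'(0) and L{y'} = sY - y(0), with y(0) = 2, y'(0) = -2, the left side becomes (s^2 - 5*s - 7)Y - (2*s - 12).
The right side is L{sin(t)} = 1/(s^2 + 1).
So (s^2 - 5*s - 7)Y = 1/(s^2 + 1) + (2*s - 12).
Solve for Y(s) and write it as one ratio of polynomials.

Y(s) = (2*s^3 - 12*s^2 + 2*s - 11)/(s^4 - 5*s^3 - 6*s^2 - 5*s - 7)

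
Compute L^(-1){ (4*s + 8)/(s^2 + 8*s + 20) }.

Complete the square in the denominator: s^2 + 8*s + 20 = (s + 4)^2 + 2^2.
Split the numerator to match: 4*s + 8 = 4·(s + 4) - 4·2.
Invert each term: 4·(s + 4)/((s + 4)^2 + 4) ↔ 4e^(-4t)cos(2t); -4·2/((s + 4)^2 + 4) ↔ -4e^(-4t)sin(2t).

-4*exp(-4*t)*sin(2*t) + 4*exp(-4*t)*cos(2*t)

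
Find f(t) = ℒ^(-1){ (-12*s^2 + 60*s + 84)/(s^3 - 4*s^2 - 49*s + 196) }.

Factor the denominator: s^3 - 4*s^2 - 49*s + 196 = (s - 7)*(s - 4)*(s + 7).
Partial fraction decomposition gives [-4/(s - 4)] + [-6/(s + 7)] + [-2/(s - 7)].
Invert each term: -4/(s - 4) ↔ -4e^(4t); -6/(s + 7) ↔ -6e^(-7t); -2/(s - 7) ↔ -2e^(7t).

f(t) = -2*exp(7*t) - 4*exp(4*t) - 6*exp(-7*t)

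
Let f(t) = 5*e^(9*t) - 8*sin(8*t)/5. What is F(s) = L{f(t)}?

Apply the Laplace transform termwise.
(5)·[L{e^(9t)} = 1/(s - 9)]; (-8/5)·[L{sin(8t)} = 8/(s^2 + 64)].

F(s) = -64/(5*(s^2 + 64)) + 5/(s - 9)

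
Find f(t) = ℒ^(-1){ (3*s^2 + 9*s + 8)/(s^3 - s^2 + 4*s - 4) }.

Factor the denominator: s^3 - s^2 + 4*s - 4 = (s - 1)*(s^2 + 4).
Partial fraction decomposition gives [4/(s - 1)] + [-s/(s^2 + 4)] + [8/(s^2 + 4)].
Invert each term: 4/(s - 1) ↔ 4e^(t); -1·s/(s^2 + 4) ↔ -cos(2t); 4·2/(s^2 + 4) ↔ 4sin(2t).

f(t) = 4*exp(t) + 4*sin(2*t) - cos(2*t)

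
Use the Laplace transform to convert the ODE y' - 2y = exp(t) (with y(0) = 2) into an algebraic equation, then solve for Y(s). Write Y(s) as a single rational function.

Y(s) = (2*s - 1)/(s^2 - 3*s + 2)

Transform both sides with L{·}.
The derivative rules (L{y'} = sY - y(0) = sY - 2) turn the left side into (s - 2)Y - (2).
The right side is L{exp(t)} = 1/(s - 1).
So (s - 2)Y = 1/(s - 1) + (2).
Solve for Y(s) and write it as one ratio of polynomials.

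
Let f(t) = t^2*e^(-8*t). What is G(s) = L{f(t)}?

L{e^(-8t)} = 1/(s + 8).
Then apply L{t^2·g(t)} = (-1)^2 d^2/ds^2[H(s)] with H(s) = 1/(s + 8):
differentiating 2 times and applying the sign gives 2/(s + 8)^3.

G(s) = 2/(s + 8)^3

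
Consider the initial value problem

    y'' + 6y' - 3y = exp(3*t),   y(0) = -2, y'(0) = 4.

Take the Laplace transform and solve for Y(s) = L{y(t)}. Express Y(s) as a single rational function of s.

Y(s) = (-2*s^2 - 2*s + 25)/(s^3 + 3*s^2 - 21*s + 9)

Laplace-transform each side.
The derivative rules (L{y''} = s^2 Y - s·y(0) - y'(0) and L{y'} = sY - y(0), with y(0) = -2, y'(0) = 4) turn the left side into (s^2 + 6*s - 3)Y - (-2*s - 8).
The right side is L{exp(3*t)} = 1/(s - 3).
So (s^2 + 6*s - 3)Y = 1/(s - 3) + (-2*s - 8).
Isolate Y and clear denominators.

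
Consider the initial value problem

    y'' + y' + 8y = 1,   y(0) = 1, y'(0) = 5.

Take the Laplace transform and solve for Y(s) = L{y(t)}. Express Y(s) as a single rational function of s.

Apply the Laplace transform to the equation.
The derivative rules (L{y''} = s^2 Y - s·y(0) - y'(0) and L{y'} = sY - y(0), with y(0) = 1, y'(0) = 5) turn the left side into (s^2 + s + 8)Y - (s + 6).
The right side is L{1} = 1/s.
So (s^2 + s + 8)Y = 1/s + (s + 6).
Isolate Y and clear denominators.

Y(s) = (s^2 + 6*s + 1)/(s^3 + s^2 + 8*s)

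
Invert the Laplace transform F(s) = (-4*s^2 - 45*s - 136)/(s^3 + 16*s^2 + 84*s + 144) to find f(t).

f(t) = 5*t*exp(-6*t) - 5*exp(-4*t) + exp(-6*t)

Factor the denominator: s^3 + 16*s^2 + 84*s + 144 = (s + 4)*(s + 6)^2.
Partial fraction decomposition gives [1/(s + 6)] + [5/(s + 6)^2] + [-5/(s + 4)].
Invert each term: 1/(s + 6) ↔ e^(-6t); 5/(s + 6)^2 ↔ 5t·e^(-6t); -5/(s + 4) ↔ -5e^(-4t).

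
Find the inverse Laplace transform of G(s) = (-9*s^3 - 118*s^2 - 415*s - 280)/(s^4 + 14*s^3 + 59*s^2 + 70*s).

-4 - 5*exp(-2*t) - exp(-5*t) + exp(-7*t)

Factor the denominator: s^4 + 14*s^3 + 59*s^2 + 70*s = s*(s + 2)*(s + 5)*(s + 7).
Partial fraction decomposition gives [-4/s] + [-5/(s + 2)] + [-1/(s + 5)] + [1/(s + 7)].
Invert each term: -4/(s - 0) ↔ -4e^(0t); -5/(s + 2) ↔ -5e^(-2t); -1/(s + 5) ↔ -e^(-5t); 1/(s + 7) ↔ e^(-7t).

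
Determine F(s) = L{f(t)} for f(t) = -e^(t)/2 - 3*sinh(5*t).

By linearity of the Laplace transform, transform each term separately.
(-3)·[L{sinh(5t)} = 5/(s^2 - 25)]; (-1/2)·[L{e^(t)} = 1/(s - 1)].

F(s) = -15/(s^2 - 25) - 1/(2*(s - 1))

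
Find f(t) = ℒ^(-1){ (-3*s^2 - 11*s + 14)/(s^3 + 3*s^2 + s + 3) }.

f(t) = 4*sin(t) - 5*cos(t) + 2*exp(-3*t)

Factor the denominator: s^3 + 3*s^2 + s + 3 = (s + 3)*(s^2 + 1).
Partial fraction decomposition gives [2/(s + 3)] + [-5*s/(s^2 + 1)] + [4/(s^2 + 1)].
Invert each term: 2/(s + 3) ↔ 2e^(-3t); -5·s/(s^2 + 1) ↔ -5cos(t); 4·1/(s^2 + 1) ↔ 4sin(t).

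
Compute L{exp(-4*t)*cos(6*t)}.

L{cos(6t)} = s/(s^2 + 36).
By the first shifting theorem, multiplying by e^(-4t) replaces s with s + 4.

(s + 4)/((s + 4)^2 + 36)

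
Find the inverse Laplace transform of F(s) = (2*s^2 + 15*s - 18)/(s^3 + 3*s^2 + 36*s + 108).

sin(6*t) + 3*cos(6*t) - exp(-3*t)

Factor the denominator: s^3 + 3*s^2 + 36*s + 108 = (s + 3)*(s^2 + 36).
Partial fraction decomposition gives [-1/(s + 3)] + [3*s/(s^2 + 36)] + [6/(s^2 + 36)].
Invert each term: -1/(s + 3) ↔ -e^(-3t); 3·s/(s^2 + 36) ↔ 3cos(6t); 1·6/(s^2 + 36) ↔ sin(6t).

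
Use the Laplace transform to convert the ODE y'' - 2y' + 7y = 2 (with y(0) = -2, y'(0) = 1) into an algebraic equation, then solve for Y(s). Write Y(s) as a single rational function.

Take the Laplace transform of both sides.
With L{y''} = s^2 Y - s·y(0) - y'(0) and L{y'} = sY - y(0), with y(0) = -2, y'(0) = 1: the LHS transforms to (s^2 - 2*s + 7)Y - (-2*s + 5).
The right side is L{2} = 2/s.
So (s^2 - 2*s + 7)Y = 2/s + (-2*s + 5).
Isolate Y and clear denominators.

Y(s) = (-2*s^2 + 5*s + 2)/(s^3 - 2*s^2 + 7*s)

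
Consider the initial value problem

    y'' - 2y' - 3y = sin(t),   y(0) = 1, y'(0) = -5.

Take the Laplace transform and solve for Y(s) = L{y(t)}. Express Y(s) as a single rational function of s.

Y(s) = (s^3 - 7*s^2 + s - 6)/(s^4 - 2*s^3 - 2*s^2 - 2*s - 3)

Apply the Laplace transform to the equation.
The derivative rules (L{y''} = s^2 Y - s·y(0) - y'(0) and L{y'} = sY - y(0), with y(0) = 1, y'(0) = -5) turn the left side into (s^2 - 2*s - 3)Y - (s - 7).
The right side is L{sin(t)} = 1/(s^2 + 1).
So (s^2 - 2*s - 3)Y = 1/(s^2 + 1) + (s - 7).
Divide through and combine into a single rational function.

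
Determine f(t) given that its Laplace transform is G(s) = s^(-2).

f(t) = t

Since L{t} = 1!/s^2 = 1/s^2, the inverse is t.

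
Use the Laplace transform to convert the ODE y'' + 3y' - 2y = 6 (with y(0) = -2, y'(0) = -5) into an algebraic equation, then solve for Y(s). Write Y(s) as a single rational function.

Take the Laplace transform of both sides.
Using L{y''} = s^2 Y - s·y(0) - y'(0) and L{y'} = sY - y(0), with y(0) = -2, y'(0) = -5, the left side becomes (s^2 + 3*s - 2)Y - (-2*s - 11).
The right side is L{6} = 6/s.
So (s^2 + 3*s - 2)Y = 6/s + (-2*s - 11).
Divide through and combine into a single rational function.

Y(s) = (-2*s^2 - 11*s + 6)/(s^3 + 3*s^2 - 2*s)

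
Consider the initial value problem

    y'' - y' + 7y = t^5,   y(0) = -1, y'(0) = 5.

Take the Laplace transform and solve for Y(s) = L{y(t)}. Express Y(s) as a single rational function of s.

Y(s) = (-s^7 + 6*s^6 + 120)/(s^8 - s^7 + 7*s^6)

Transform both sides with L{·}.
With L{y''} = s^2 Y - s·y(0) - y'(0) and L{y'} = sY - y(0), with y(0) = -1, y'(0) = 5: the LHS transforms to (s^2 - s + 7)Y - (-s + 6).
The right side is L{t^5} = 120/s^6.
So (s^2 - s + 7)Y = 120/s^6 + (-s + 6).
Divide through and combine into a single rational function.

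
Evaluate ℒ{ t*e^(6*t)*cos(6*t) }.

L{cos(6t)} = s/(s^2 + 36).
Multiplying by e^(6t) shifts s → s - 6, so L{e^(6*t)*cos(6*t)} = (s - 6)/((s - 6)^2 + 36).
Then apply L{t·g(t)} = -d/ds[G(s)] with G(s) = (s - 6)/((s - 6)^2 + 36):
differentiating 1 time and applying the sign gives s*(s - 12)/(s^2 - 12*s + 72)^2.

s*(s - 12)/(s^2 - 12*s + 72)^2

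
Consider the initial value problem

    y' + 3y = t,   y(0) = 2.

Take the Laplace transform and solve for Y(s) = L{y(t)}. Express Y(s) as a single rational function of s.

Take the Laplace transform of both sides.
The derivative rules (L{y'} = sY - y(0) = sY - 2) turn the left side into (s + 3)Y - (2).
The right side is L{t} = s^(-2).
So (s + 3)Y = s^(-2) + (2).
Divide through and combine into a single rational function.

Y(s) = (2*s^2 + 1)/(s^3 + 3*s^2)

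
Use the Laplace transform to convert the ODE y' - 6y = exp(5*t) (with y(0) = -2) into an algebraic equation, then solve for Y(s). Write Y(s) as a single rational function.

Apply the Laplace transform to the equation.
With L{y'} = sY - y(0) = sY - (-2): the LHS transforms to (s - 6)Y - (-2).
The right side is L{exp(5*t)} = 1/(s - 5).
So (s - 6)Y = 1/(s - 5) + (-2).
Divide through and combine into a single rational function.

Y(s) = (-2*s + 11)/(s^2 - 11*s + 30)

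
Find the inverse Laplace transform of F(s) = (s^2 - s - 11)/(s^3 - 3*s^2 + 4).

Factor the denominator: s^3 - 3*s^2 + 4 = (s - 2)^2*(s + 1).
Partial fraction decomposition gives [2/(s - 2)] + [-3/(s - 2)^2] + [-1/(s + 1)].
Invert each term: 2/(s - 2) ↔ 2e^(2t); -3/(s - 2)^2 ↔ -3t·e^(2t); -1/(s + 1) ↔ -e^(-t).

-3*t*exp(2*t) + 2*exp(2*t) - exp(-t)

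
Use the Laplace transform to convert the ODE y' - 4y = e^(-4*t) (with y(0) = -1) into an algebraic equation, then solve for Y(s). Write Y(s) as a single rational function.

Take the Laplace transform of both sides.
Using L{y'} = sY - y(0) = sY - (-1), the left side becomes (s - 4)Y - (-1).
The right side is L{e^(-4*t)} = 1/(s + 4).
So (s - 4)Y = 1/(s + 4) + (-1).
Solve for Y(s) and write it as one ratio of polynomials.

Y(s) = (-s - 3)/(s^2 - 16)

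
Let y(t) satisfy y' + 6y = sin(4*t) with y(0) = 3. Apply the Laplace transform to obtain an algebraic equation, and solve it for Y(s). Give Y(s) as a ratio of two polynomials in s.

Transform both sides with L{·}.
With L{y'} = sY - y(0) = sY - 3: the LHS transforms to (s + 6)Y - (3).
The right side is L{sin(4*t)} = 4/(s^2 + 16).
So (s + 6)Y = 4/(s^2 + 16) + (3).
Solve for Y(s) and write it as one ratio of polynomials.

Y(s) = (3*s^2 + 52)/(s^3 + 6*s^2 + 16*s + 96)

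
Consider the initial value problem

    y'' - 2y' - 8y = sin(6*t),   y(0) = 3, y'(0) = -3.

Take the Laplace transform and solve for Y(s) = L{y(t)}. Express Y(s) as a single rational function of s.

Y(s) = (3*s^3 - 9*s^2 + 108*s - 318)/(s^4 - 2*s^3 + 28*s^2 - 72*s - 288)

Apply the Laplace transform to the equation.
The derivative rules (L{y''} = s^2 Y - s·y(0) - y'(0) and L{y'} = sY - y(0), with y(0) = 3, y'(0) = -3) turn the left side into (s^2 - 2*s - 8)Y - (3*s - 9).
The right side is L{sin(6*t)} = 6/(s^2 + 36).
So (s^2 - 2*s - 8)Y = 6/(s^2 + 36) + (3*s - 9).
Solve for Y(s) and write it as one ratio of polynomials.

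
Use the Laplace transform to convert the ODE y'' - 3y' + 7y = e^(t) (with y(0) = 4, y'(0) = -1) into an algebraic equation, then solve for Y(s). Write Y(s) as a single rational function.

Y(s) = (4*s^2 - 17*s + 14)/(s^3 - 4*s^2 + 10*s - 7)

Laplace-transform each side.
The derivative rules (L{y''} = s^2 Y - s·y(0) - y'(0) and L{y'} = sY - y(0), with y(0) = 4, y'(0) = -1) turn the left side into (s^2 - 3*s + 7)Y - (4*s - 13).
The right side is L{e^(t)} = 1/(s - 1).
So (s^2 - 3*s + 7)Y = 1/(s - 1) + (4*s - 13).
Divide through and combine into a single rational function.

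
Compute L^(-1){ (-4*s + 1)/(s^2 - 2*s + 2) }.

-3*exp(t)*sin(t) - 4*exp(t)*cos(t)

Complete the square in the denominator: s^2 - 2*s + 2 = (s - 1)^2 + 1^2.
Split the numerator to match: -4*s + 1 = -4·(s - 1) - 3·1.
Invert each term: -4·(s - 1)/((s - 1)^2 + 1) ↔ -4e^(t)cos(t); -3·1/((s - 1)^2 + 1) ↔ -3e^(t)sin(t).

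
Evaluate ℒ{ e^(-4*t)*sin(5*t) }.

5/((s + 4)^2 + 25)

L{sin(5t)} = 5/(s^2 + 25).
By the first shifting theorem, multiplying by e^(-4t) replaces s with s + 4.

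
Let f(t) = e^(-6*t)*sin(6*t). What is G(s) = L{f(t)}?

L{sin(6t)} = 6/(s^2 + 36).
By the first shifting theorem, multiplying by e^(-6t) replaces s with s + 6.

G(s) = 6/((s + 6)^2 + 36)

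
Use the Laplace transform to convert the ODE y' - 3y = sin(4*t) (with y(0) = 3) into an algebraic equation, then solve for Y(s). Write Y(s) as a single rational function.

Take the Laplace transform of both sides.
Using L{y'} = sY - y(0) = sY - 3, the left side becomes (s - 3)Y - (3).
The right side is L{sin(4*t)} = 4/(s^2 + 16).
So (s - 3)Y = 4/(s^2 + 16) + (3).
Solve for Y(s) and write it as one ratio of polynomials.

Y(s) = (3*s^2 + 52)/(s^3 - 3*s^2 + 16*s - 48)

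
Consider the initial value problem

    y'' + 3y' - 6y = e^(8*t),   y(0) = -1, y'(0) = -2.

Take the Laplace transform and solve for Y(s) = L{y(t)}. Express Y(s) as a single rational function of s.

Y(s) = (-s^2 + 3*s + 41)/(s^3 - 5*s^2 - 30*s + 48)

Apply the Laplace transform to the equation.
The derivative rules (L{y''} = s^2 Y - s·y(0) - y'(0) and L{y'} = sY - y(0), with y(0) = -1, y'(0) = -2) turn the left side into (s^2 + 3*s - 6)Y - (-s - 5).
The right side is L{e^(8*t)} = 1/(s - 8).
So (s^2 + 3*s - 6)Y = 1/(s - 8) + (-s - 5).
Divide through and combine into a single rational function.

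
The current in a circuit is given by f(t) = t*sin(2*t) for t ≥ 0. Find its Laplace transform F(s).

L{sin(2t)} = 2/(s^2 + 4).
Then apply L{t·g(t)} = -d/ds[G(s)] with G(s) = 2/(s^2 + 4):
differentiating 1 time and applying the sign gives 4*s/(s^2 + 4)^2.

F(s) = 4*s/(s^2 + 4)^2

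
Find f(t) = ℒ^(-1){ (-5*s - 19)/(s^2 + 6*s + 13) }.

Complete the square in the denominator: s^2 + 6*s + 13 = (s + 3)^2 + 2^2.
Split the numerator to match: -5*s - 19 = -5·(s + 3) - 2·2.
Invert each term: -5·(s + 3)/((s + 3)^2 + 4) ↔ -5e^(-3t)cos(2t); -2·2/((s + 3)^2 + 4) ↔ -2e^(-3t)sin(2t).

f(t) = -2*exp(-3*t)*sin(2*t) - 5*exp(-3*t)*cos(2*t)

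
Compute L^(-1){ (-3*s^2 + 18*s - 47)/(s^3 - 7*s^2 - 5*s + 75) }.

-4*t*exp(5*t) - exp(5*t) - 2*exp(-3*t)

Factor the denominator: s^3 - 7*s^2 - 5*s + 75 = (s - 5)^2*(s + 3).
Partial fraction decomposition gives [-1/(s - 5)] + [-4/(s - 5)^2] + [-2/(s + 3)].
Invert each term: -1/(s - 5) ↔ -e^(5t); -4/(s - 5)^2 ↔ -4t·e^(5t); -2/(s + 3) ↔ -2e^(-3t).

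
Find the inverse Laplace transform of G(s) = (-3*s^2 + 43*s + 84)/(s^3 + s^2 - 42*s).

3*exp(6*t) - 2 - 4*exp(-7*t)

Factor the denominator: s^3 + s^2 - 42*s = s*(s - 6)*(s + 7).
Partial fraction decomposition gives [-4/(s + 7)] + [3/(s - 6)] + [-2/s].
Invert each term: -4/(s + 7) ↔ -4e^(-7t); 3/(s - 6) ↔ 3e^(6t); -2/(s - 0) ↔ -2e^(0t).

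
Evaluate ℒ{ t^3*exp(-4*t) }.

L{t^3} = 3!/s^4 = 6/s^4.
By the first shifting theorem, multiplying by e^(-4t) replaces s with s + 4.

6/(s + 4)^4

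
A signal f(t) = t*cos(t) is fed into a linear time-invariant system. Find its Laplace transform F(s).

L{cos(t)} = s/(s^2 + 1).
Then apply L{t·g(t)} = -d/ds[G(s)] with G(s) = s/(s^2 + 1):
differentiating 1 time and applying the sign gives (s - 1)*(s + 1)/(s^2 + 1)^2.

F(s) = (s - 1)*(s + 1)/(s^2 + 1)^2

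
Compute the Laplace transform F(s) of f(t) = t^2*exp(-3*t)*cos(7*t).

F(s) = 2*(s + 3)*(s^2 + 6*s - 138)/(s^2 + 6*s + 58)^3

L{cos(7t)} = s/(s^2 + 49).
Multiplying by e^(-3t) shifts s → s + 3, so L{exp(-3*t)*cos(7*t)} = (s + 3)/((s + 3)^2 + 49).
Then apply L{t^2·g(t)} = (-1)^2 d^2/ds^2[G(s)] with G(s) = (s + 3)/((s + 3)^2 + 49):
differentiating 2 times and applying the sign gives 2*(s + 3)*(s^2 + 6*s - 138)/(s^2 + 6*s + 58)^3.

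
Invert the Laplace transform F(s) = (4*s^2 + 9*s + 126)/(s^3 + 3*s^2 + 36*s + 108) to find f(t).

Factor the denominator: s^3 + 3*s^2 + 36*s + 108 = (s + 3)*(s^2 + 36).
Partial fraction decomposition gives [3/(s + 3)] + [s/(s^2 + 36)] + [6/(s^2 + 36)].
Invert each term: 3/(s + 3) ↔ 3e^(-3t); 1·s/(s^2 + 36) ↔ cos(6t); 1·6/(s^2 + 36) ↔ sin(6t).

f(t) = sin(6*t) + cos(6*t) + 3*exp(-3*t)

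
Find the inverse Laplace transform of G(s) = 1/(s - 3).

Since L{e^(3t)} = 1/(s - 3), the inverse is exp(3*t).

exp(3*t)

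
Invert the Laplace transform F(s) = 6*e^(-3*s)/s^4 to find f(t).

f(t) = Heaviside(t - 3)*((t - 3)^3)

The factor e^(-3s) signals a time shift by c = 3 (second shifting theorem).
L{t^3} = 3!/s^4 = 6/s^4, so L^-1{6/s^4} = t^3.
Hence the inverse is u(t - 3) times that function evaluated at t - 3.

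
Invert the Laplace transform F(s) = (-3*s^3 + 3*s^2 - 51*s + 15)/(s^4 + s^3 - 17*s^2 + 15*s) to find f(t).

f(t) = -4*exp(3*t) + 3*exp(t) + 1 - 3*exp(-5*t)

Factor the denominator: s^4 + s^3 - 17*s^2 + 15*s = s*(s - 3)*(s - 1)*(s + 5).
Partial fraction decomposition gives [-4/(s - 3)] + [3/(s - 1)] + [1/s] + [-3/(s + 5)].
Invert each term: -4/(s - 3) ↔ -4e^(3t); 3/(s - 1) ↔ 3e^(t); 1/(s - 0) ↔ e^(0t); -3/(s + 5) ↔ -3e^(-5t).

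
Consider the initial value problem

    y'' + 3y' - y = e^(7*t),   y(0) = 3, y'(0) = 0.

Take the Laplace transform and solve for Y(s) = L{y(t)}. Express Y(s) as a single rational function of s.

Y(s) = (3*s^2 - 12*s - 62)/(s^3 - 4*s^2 - 22*s + 7)

Laplace-transform each side.
With L{y''} = s^2 Y - s·y(0) - y'(0) and L{y'} = sY - y(0), with y(0) = 3, y'(0) = 0: the LHS transforms to (s^2 + 3*s - 1)Y - (3*s + 9).
The right side is L{e^(7*t)} = 1/(s - 7).
So (s^2 + 3*s - 1)Y = 1/(s - 7) + (3*s + 9).
Isolate Y and clear denominators.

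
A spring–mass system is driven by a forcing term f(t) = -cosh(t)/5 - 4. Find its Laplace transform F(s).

F(s) = -s/(5*(s^2 - 1)) - 4/s

By linearity of the Laplace transform, transform each term separately.
(-1/5)·[L{cosh(t)} = s/(s^2 - 1)]; L{-4} = -4/s.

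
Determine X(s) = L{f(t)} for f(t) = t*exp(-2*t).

X(s) = (s + 2)^(-2)

L{e^(-2t)} = 1/(s + 2).
Then apply L{t·g(t)} = -d/ds[G(s)] with G(s) = 1/(s + 2):
differentiating 1 time and applying the sign gives (s + 2)^(-2).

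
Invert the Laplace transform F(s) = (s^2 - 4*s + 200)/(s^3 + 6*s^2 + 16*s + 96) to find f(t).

f(t) = 5*sin(4*t) - 4*cos(4*t) + 5*exp(-6*t)

Factor the denominator: s^3 + 6*s^2 + 16*s + 96 = (s + 6)*(s^2 + 16).
Partial fraction decomposition gives [5/(s + 6)] + [-4*s/(s^2 + 16)] + [20/(s^2 + 16)].
Invert each term: 5/(s + 6) ↔ 5e^(-6t); -4·s/(s^2 + 16) ↔ -4cos(4t); 5·4/(s^2 + 16) ↔ 5sin(4t).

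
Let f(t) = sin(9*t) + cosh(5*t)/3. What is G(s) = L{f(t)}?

The transform is linear, so treat each term independently.
L{sin(9t)} = 9/(s^2 + 81); (1/3)·[L{cosh(5t)} = s/(s^2 - 25)].

G(s) = s/(3*(s^2 - 25)) + 9/(s^2 + 81)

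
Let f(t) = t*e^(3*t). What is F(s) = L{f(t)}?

F(s) = (s - 3)^(-2)

L{e^(3t)} = 1/(s - 3).
Then apply L{t·g(t)} = -d/ds[G(s)] with G(s) = 1/(s - 3):
differentiating 1 time and applying the sign gives (s - 3)^(-2).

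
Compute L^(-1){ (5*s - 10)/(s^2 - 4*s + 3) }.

Rewrite the denominator: s^2 - 4*s + 3 = (s - 2)^2 - 1.
The form in (s - 2) signals a first-shifting-theorem factor e^(2t).
Since L{cosh(t)} = s/(s^2 - 1), the inverse is e^(2*t)*cosh(t), scaled by 5.

5*exp(2*t)*cosh(t)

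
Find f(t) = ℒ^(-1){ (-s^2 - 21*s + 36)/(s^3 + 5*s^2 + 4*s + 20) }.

Factor the denominator: s^3 + 5*s^2 + 4*s + 20 = (s + 5)*(s^2 + 4).
Partial fraction decomposition gives [4/(s + 5)] + [-5*s/(s^2 + 4)] + [4/(s^2 + 4)].
Invert each term: 4/(s + 5) ↔ 4e^(-5t); -5·s/(s^2 + 4) ↔ -5cos(2t); 2·2/(s^2 + 4) ↔ 2sin(2t).

f(t) = 2*sin(2*t) - 5*cos(2*t) + 4*exp(-5*t)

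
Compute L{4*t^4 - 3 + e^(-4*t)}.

1/(s + 4) - 3/s + 96/s^5

Apply the Laplace transform termwise.
L{-3} = -3/s; (4)·[L{t^4} = 4!/s^5 = 24/s^5]; L{e^(-4t)} = 1/(s + 4).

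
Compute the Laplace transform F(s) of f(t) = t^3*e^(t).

L{t^3} = 3!/s^4 = 6/s^4.
By the first shifting theorem, multiplying by e^(t) replaces s with s - 1.

F(s) = 6/(s - 1)^4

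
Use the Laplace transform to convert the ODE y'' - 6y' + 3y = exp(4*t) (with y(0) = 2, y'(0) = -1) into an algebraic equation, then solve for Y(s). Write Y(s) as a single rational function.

Y(s) = (2*s^2 - 21*s + 53)/(s^3 - 10*s^2 + 27*s - 12)

Apply the Laplace transform to the equation.
Using L{y''} = s^2 Y - s·y(0) - y'(0) and L{y'} = sY - y(0), with y(0) = 2, y'(0) = -1, the left side becomes (s^2 - 6*s + 3)Y - (2*s - 13).
The right side is L{exp(4*t)} = 1/(s - 4).
So (s^2 - 6*s + 3)Y = 1/(s - 4) + (2*s - 13).
Isolate Y and clear denominators.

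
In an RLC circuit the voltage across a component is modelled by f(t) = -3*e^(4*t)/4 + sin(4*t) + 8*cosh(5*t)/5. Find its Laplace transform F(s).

Apply the Laplace transform termwise.
(-3/4)·[L{e^(4t)} = 1/(s - 4)]; L{sin(4t)} = 4/(s^2 + 16); (8/5)·[L{cosh(5t)} = s/(s^2 - 25)].

F(s) = 8*s/(5*(s^2 - 25)) + 4/(s^2 + 16) - 3/(4*(s - 4))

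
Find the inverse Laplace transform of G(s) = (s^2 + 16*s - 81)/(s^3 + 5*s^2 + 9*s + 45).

-3*sin(3*t) + 5*cos(3*t) - 4*exp(-5*t)

Factor the denominator: s^3 + 5*s^2 + 9*s + 45 = (s + 5)*(s^2 + 9).
Partial fraction decomposition gives [-4/(s + 5)] + [5*s/(s^2 + 9)] + [-9/(s^2 + 9)].
Invert each term: -4/(s + 5) ↔ -4e^(-5t); 5·s/(s^2 + 9) ↔ 5cos(3t); -3·3/(s^2 + 9) ↔ -3sin(3t).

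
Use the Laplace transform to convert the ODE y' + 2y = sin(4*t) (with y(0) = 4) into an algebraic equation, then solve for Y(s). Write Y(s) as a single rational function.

Laplace-transform each side.
The derivative rules (L{y'} = sY - y(0) = sY - 4) turn the left side into (s + 2)Y - (4).
The right side is L{sin(4*t)} = 4/(s^2 + 16).
So (s + 2)Y = 4/(s^2 + 16) + (4).
Isolate Y and clear denominators.

Y(s) = (4*s^2 + 68)/(s^3 + 2*s^2 + 16*s + 32)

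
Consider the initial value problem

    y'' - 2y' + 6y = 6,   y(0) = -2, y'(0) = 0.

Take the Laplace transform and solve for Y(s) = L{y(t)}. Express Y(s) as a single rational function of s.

Y(s) = (-2*s^2 + 4*s + 6)/(s^3 - 2*s^2 + 6*s)

Apply the Laplace transform to the equation.
The derivative rules (L{y''} = s^2 Y - s·y(0) - y'(0) and L{y'} = sY - y(0), with y(0) = -2, y'(0) = 0) turn the left side into (s^2 - 2*s + 6)Y - (-2*s + 4).
The right side is L{6} = 6/s.
So (s^2 - 2*s + 6)Y = 6/s + (-2*s + 4).
Isolate Y and clear denominators.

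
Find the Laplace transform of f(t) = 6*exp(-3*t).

L{6} = 6/s.
By the first shifting theorem, multiplying by e^(-3t) replaces s with s + 3.

6/(s + 3)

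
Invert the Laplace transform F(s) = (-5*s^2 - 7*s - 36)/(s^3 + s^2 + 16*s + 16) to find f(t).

Factor the denominator: s^3 + s^2 + 16*s + 16 = (s + 1)*(s^2 + 16).
Partial fraction decomposition gives [-2/(s + 1)] + [-3*s/(s^2 + 16)] + [-4/(s^2 + 16)].
Invert each term: -2/(s + 1) ↔ -2e^(-t); -3·s/(s^2 + 16) ↔ -3cos(4t); -1·4/(s^2 + 16) ↔ -sin(4t).

f(t) = -sin(4*t) - 3*cos(4*t) - 2*exp(-t)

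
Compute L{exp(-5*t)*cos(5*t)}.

(s + 5)/((s + 5)^2 + 25)

L{cos(5t)} = s/(s^2 + 25).
By the first shifting theorem, multiplying by e^(-5t) replaces s with s + 5.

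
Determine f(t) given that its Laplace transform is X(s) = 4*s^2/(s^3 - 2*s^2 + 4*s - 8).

Factor the denominator: s^3 - 2*s^2 + 4*s - 8 = (s - 2)*(s^2 + 4).
Partial fraction decomposition gives [2/(s - 2)] + [2*s/(s^2 + 4)] + [4/(s^2 + 4)].
Invert each term: 2/(s - 2) ↔ 2e^(2t); 2·s/(s^2 + 4) ↔ 2cos(2t); 2·2/(s^2 + 4) ↔ 2sin(2t).

f(t) = 2*exp(2*t) + 2*sin(2*t) + 2*cos(2*t)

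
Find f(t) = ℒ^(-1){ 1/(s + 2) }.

Since L{e^(-2t)} = 1/(s + 2), the inverse is e^(-2*t).

f(t) = exp(-2*t)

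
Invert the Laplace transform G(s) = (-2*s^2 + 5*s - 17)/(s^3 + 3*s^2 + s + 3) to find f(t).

f(t) = -4*sin(t) + 3*cos(t) - 5*exp(-3*t)

Factor the denominator: s^3 + 3*s^2 + s + 3 = (s + 3)*(s^2 + 1).
Partial fraction decomposition gives [-5/(s + 3)] + [3*s/(s^2 + 1)] + [-4/(s^2 + 1)].
Invert each term: -5/(s + 3) ↔ -5e^(-3t); 3·s/(s^2 + 1) ↔ 3cos(t); -4·1/(s^2 + 1) ↔ -4sin(t).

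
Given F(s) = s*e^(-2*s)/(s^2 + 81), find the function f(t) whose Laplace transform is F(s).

The factor e^(-2s) signals a time shift by c = 2 (second shifting theorem).
L{cos(9t)} = s/(s^2 + 81), so L^-1{s/(s^2 + 81)} = cos(9*t).
Hence the inverse is u(t - 2) times that function evaluated at t - 2.

f(t) = Heaviside(t - 2)*(cos(9*t - 18))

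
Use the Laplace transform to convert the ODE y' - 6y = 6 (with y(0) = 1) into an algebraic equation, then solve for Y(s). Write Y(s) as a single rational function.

Y(s) = (s + 6)/(s^2 - 6*s)

Laplace-transform each side.
The derivative rules (L{y'} = sY - y(0) = sY - 1) turn the left side into (s - 6)Y - (1).
The right side is L{6} = 6/s.
So (s - 6)Y = 6/s + (1).
Solve for Y(s) and write it as one ratio of polynomials.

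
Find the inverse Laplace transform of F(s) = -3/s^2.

Since L{t} = 1!/s^2 = 1/s^2, the inverse is t, scaled by -3.

-3*t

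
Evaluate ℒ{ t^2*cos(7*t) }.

L{cos(7t)} = s/(s^2 + 49).
Then apply L{t^2·g(t)} = (-1)^2 d^2/ds^2[G(s)] with G(s) = s/(s^2 + 49):
differentiating 2 times and applying the sign gives 2*s*(s^2 - 147)/(s^2 + 49)^3.

2*s*(s^2 - 147)/(s^2 + 49)^3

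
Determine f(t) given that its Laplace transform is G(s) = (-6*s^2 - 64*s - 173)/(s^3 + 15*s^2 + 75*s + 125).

f(t) = -3*t^2*exp(-5*t)/2 - 4*t*exp(-5*t) - 6*exp(-5*t)

Factor the denominator: s^3 + 15*s^2 + 75*s + 125 = (s + 5)^3.
Partial fraction decomposition gives [-6/(s + 5)] + [-4/(s + 5)^2] + [-3/(s + 5)^3].
Invert each term: -6/(s + 5) ↔ -6e^(-5t); -4/(s + 5)^2 ↔ -4t·e^(-5t); -3/(s + 5)^3 ↔ (-3/2)t^2·e^(-5t).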